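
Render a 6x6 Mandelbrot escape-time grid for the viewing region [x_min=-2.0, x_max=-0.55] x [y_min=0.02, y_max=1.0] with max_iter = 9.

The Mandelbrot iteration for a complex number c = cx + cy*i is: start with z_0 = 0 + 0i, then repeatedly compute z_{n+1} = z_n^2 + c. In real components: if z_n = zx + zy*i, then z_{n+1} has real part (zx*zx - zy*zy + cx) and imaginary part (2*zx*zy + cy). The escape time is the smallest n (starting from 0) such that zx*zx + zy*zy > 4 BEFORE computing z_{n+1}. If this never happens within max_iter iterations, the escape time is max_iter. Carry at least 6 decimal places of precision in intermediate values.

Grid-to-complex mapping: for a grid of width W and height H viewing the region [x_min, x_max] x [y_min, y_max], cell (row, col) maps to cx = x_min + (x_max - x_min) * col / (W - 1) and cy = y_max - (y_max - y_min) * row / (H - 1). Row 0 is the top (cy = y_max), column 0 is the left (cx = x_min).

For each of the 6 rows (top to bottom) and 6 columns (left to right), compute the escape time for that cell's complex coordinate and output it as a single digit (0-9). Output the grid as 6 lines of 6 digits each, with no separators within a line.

(row=0, col=0): c = -2.0000 + 1.0000i → escape time 1
(row=0, col=1): c = -1.7100 + 1.0000i → escape time 2
(row=0, col=2): c = -1.4200 + 1.0000i → escape time 3
(row=0, col=3): c = -1.1300 + 1.0000i → escape time 3
(row=0, col=4): c = -0.8400 + 1.0000i → escape time 3
(row=0, col=5): c = -0.5500 + 1.0000i → escape time 4
(row=1, col=0): c = -2.0000 + 0.8040i → escape time 1
(row=1, col=1): c = -1.7100 + 0.8040i → escape time 2
(row=1, col=2): c = -1.4200 + 0.8040i → escape time 3
(row=1, col=3): c = -1.1300 + 0.8040i → escape time 3
(row=1, col=4): c = -0.8400 + 0.8040i → escape time 4
(row=1, col=5): c = -0.5500 + 0.8040i → escape time 5
(row=2, col=0): c = -2.0000 + 0.6080i → escape time 1
(row=2, col=1): c = -1.7100 + 0.6080i → escape time 3
(row=2, col=2): c = -1.4200 + 0.6080i → escape time 3
(row=2, col=3): c = -1.1300 + 0.6080i → escape time 4
(row=2, col=4): c = -0.8400 + 0.6080i → escape time 5
(row=2, col=5): c = -0.5500 + 0.6080i → escape time 9
(row=3, col=0): c = -2.0000 + 0.4120i → escape time 1
(row=3, col=1): c = -1.7100 + 0.4120i → escape time 3
(row=3, col=2): c = -1.4200 + 0.4120i → escape time 4
(row=3, col=3): c = -1.1300 + 0.4120i → escape time 6
(row=3, col=4): c = -0.8400 + 0.4120i → escape time 7
(row=3, col=5): c = -0.5500 + 0.4120i → escape time 9
(row=4, col=0): c = -2.0000 + 0.2160i → escape time 1
(row=4, col=1): c = -1.7100 + 0.2160i → escape time 4
(row=4, col=2): c = -1.4200 + 0.2160i → escape time 5
(row=4, col=3): c = -1.1300 + 0.2160i → escape time 9
(row=4, col=4): c = -0.8400 + 0.2160i → escape time 9
(row=4, col=5): c = -0.5500 + 0.2160i → escape time 9
(row=5, col=0): c = -2.0000 + 0.0200i → escape time 1
(row=5, col=1): c = -1.7100 + 0.0200i → escape time 9
(row=5, col=2): c = -1.4200 + 0.0200i → escape time 9
(row=5, col=3): c = -1.1300 + 0.0200i → escape time 9
(row=5, col=4): c = -0.8400 + 0.0200i → escape time 9
(row=5, col=5): c = -0.5500 + 0.0200i → escape time 9

Answer: 123334
123345
133459
134679
145999
199999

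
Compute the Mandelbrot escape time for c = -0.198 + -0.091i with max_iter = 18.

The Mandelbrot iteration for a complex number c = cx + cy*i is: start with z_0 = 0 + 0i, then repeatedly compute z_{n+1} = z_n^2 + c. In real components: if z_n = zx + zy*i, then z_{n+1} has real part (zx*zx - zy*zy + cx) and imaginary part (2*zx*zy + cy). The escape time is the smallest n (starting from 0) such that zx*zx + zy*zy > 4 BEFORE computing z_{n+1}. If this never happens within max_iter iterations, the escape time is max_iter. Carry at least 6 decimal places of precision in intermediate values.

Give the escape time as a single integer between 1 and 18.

Answer: 18

Derivation:
z_0 = 0 + 0i, c = -0.1980 + -0.0910i
Iter 1: z = -0.1980 + -0.0910i, |z|^2 = 0.0475
Iter 2: z = -0.1671 + -0.0550i, |z|^2 = 0.0309
Iter 3: z = -0.1731 + -0.0726i, |z|^2 = 0.0352
Iter 4: z = -0.1733 + -0.0659i, |z|^2 = 0.0344
Iter 5: z = -0.1723 + -0.0682i, |z|^2 = 0.0343
Iter 6: z = -0.1730 + -0.0675i, |z|^2 = 0.0345
Iter 7: z = -0.1726 + -0.0676i, |z|^2 = 0.0344
Iter 8: z = -0.1728 + -0.0676i, |z|^2 = 0.0344
Iter 9: z = -0.1727 + -0.0676i, |z|^2 = 0.0344
Iter 10: z = -0.1727 + -0.0676i, |z|^2 = 0.0344
Iter 11: z = -0.1727 + -0.0676i, |z|^2 = 0.0344
Iter 12: z = -0.1727 + -0.0676i, |z|^2 = 0.0344
Iter 13: z = -0.1727 + -0.0676i, |z|^2 = 0.0344
Iter 14: z = -0.1727 + -0.0676i, |z|^2 = 0.0344
Iter 15: z = -0.1727 + -0.0676i, |z|^2 = 0.0344
Iter 16: z = -0.1727 + -0.0676i, |z|^2 = 0.0344
Iter 17: z = -0.1727 + -0.0676i, |z|^2 = 0.0344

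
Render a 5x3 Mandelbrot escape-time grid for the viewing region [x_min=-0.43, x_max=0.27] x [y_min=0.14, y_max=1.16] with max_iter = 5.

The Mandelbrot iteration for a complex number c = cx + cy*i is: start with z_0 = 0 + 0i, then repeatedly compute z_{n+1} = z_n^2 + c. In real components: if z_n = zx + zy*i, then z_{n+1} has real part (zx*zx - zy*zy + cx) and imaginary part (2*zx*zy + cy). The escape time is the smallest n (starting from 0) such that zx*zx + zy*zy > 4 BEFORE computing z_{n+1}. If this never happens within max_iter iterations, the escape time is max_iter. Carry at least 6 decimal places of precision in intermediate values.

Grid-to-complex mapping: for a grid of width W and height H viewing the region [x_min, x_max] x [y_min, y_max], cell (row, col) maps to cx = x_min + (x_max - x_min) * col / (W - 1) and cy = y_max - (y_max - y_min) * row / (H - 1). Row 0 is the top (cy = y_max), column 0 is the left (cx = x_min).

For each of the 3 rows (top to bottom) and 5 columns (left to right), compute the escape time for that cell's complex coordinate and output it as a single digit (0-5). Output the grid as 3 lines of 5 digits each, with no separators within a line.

Answer: 34432
55555
55555

Derivation:
(row=0, col=0): c = -0.4300 + 1.1600i → escape time 3
(row=0, col=1): c = -0.2550 + 1.1600i → escape time 4
(row=0, col=2): c = -0.0800 + 1.1600i → escape time 4
(row=0, col=3): c = 0.0950 + 1.1600i → escape time 3
(row=0, col=4): c = 0.2700 + 1.1600i → escape time 2
(row=1, col=0): c = -0.4300 + 0.6500i → escape time 5
(row=1, col=1): c = -0.2550 + 0.6500i → escape time 5
(row=1, col=2): c = -0.0800 + 0.6500i → escape time 5
(row=1, col=3): c = 0.0950 + 0.6500i → escape time 5
(row=1, col=4): c = 0.2700 + 0.6500i → escape time 5
(row=2, col=0): c = -0.4300 + 0.1400i → escape time 5
(row=2, col=1): c = -0.2550 + 0.1400i → escape time 5
(row=2, col=2): c = -0.0800 + 0.1400i → escape time 5
(row=2, col=3): c = 0.0950 + 0.1400i → escape time 5
(row=2, col=4): c = 0.2700 + 0.1400i → escape time 5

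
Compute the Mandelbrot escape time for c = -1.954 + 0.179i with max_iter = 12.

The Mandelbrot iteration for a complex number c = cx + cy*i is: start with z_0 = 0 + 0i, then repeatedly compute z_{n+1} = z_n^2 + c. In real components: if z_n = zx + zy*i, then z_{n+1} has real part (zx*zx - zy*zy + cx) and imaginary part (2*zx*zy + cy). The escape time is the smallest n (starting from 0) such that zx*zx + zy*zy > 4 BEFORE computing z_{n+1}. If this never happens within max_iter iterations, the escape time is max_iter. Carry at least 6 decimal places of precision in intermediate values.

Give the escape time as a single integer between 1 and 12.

z_0 = 0 + 0i, c = -1.9540 + 0.1790i
Iter 1: z = -1.9540 + 0.1790i, |z|^2 = 3.8502
Iter 2: z = 1.8321 + -0.5205i, |z|^2 = 3.6275
Iter 3: z = 1.1315 + -1.7283i, |z|^2 = 4.2674
Escaped at iteration 3

Answer: 3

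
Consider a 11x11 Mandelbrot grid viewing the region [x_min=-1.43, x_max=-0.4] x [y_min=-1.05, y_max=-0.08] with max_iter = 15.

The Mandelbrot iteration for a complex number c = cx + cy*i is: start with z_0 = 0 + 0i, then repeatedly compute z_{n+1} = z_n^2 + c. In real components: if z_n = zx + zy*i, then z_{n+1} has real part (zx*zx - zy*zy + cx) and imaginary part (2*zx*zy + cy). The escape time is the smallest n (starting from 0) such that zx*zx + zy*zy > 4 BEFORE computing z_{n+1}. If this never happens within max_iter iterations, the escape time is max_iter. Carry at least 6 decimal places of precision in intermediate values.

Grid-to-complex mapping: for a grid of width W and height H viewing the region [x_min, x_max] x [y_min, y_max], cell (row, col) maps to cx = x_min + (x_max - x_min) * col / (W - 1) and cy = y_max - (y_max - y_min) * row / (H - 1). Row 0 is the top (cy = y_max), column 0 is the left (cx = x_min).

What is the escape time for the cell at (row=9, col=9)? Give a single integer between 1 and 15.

Answer: 4

Derivation:
z_0 = 0 + 0i, c = -0.5030 + -0.9530i
Iter 1: z = -0.5030 + -0.9530i, |z|^2 = 1.1612
Iter 2: z = -1.1582 + 0.0057i, |z|^2 = 1.3415
Iter 3: z = 0.8384 + -0.9662i, |z|^2 = 1.6365
Iter 4: z = -0.7337 + -2.5732i, |z|^2 = 7.1597
Escaped at iteration 4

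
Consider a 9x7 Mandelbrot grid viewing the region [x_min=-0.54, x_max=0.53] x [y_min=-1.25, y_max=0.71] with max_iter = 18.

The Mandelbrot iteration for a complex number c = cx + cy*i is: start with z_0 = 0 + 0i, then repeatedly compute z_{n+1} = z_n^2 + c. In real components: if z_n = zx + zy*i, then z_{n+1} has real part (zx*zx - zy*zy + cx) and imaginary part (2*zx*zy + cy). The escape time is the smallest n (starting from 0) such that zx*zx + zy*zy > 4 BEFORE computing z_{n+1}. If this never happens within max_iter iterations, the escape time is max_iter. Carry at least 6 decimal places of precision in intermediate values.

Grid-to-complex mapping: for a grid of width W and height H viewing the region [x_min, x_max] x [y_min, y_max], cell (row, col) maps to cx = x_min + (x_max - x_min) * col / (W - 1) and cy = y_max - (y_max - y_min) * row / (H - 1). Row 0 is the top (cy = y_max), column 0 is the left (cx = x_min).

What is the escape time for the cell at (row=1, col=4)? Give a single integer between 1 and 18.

Answer: 18

Derivation:
z_0 = 0 + 0i, c = -0.0050 + 0.3833i
Iter 1: z = -0.0050 + 0.3833i, |z|^2 = 0.1470
Iter 2: z = -0.1519 + 0.3795i, |z|^2 = 0.1671
Iter 3: z = -0.1259 + 0.2680i, |z|^2 = 0.0877
Iter 4: z = -0.0610 + 0.3158i, |z|^2 = 0.1035
Iter 5: z = -0.1010 + 0.3448i, |z|^2 = 0.1291
Iter 6: z = -0.1137 + 0.3137i, |z|^2 = 0.1113
Iter 7: z = -0.0905 + 0.3120i, |z|^2 = 0.1055
Iter 8: z = -0.0942 + 0.3269i, |z|^2 = 0.1157
Iter 9: z = -0.1030 + 0.3218i, |z|^2 = 0.1141
Iter 10: z = -0.0979 + 0.3171i, |z|^2 = 0.1101
Iter 11: z = -0.0959 + 0.3212i, |z|^2 = 0.1124
Iter 12: z = -0.0990 + 0.3217i, |z|^2 = 0.1133
Iter 13: z = -0.0987 + 0.3196i, |z|^2 = 0.1119
Iter 14: z = -0.0974 + 0.3202i, |z|^2 = 0.1120
Iter 15: z = -0.0981 + 0.3209i, |z|^2 = 0.1126
Iter 16: z = -0.0984 + 0.3204i, |z|^2 = 0.1123
Iter 17: z = -0.0980 + 0.3203i, |z|^2 = 0.1122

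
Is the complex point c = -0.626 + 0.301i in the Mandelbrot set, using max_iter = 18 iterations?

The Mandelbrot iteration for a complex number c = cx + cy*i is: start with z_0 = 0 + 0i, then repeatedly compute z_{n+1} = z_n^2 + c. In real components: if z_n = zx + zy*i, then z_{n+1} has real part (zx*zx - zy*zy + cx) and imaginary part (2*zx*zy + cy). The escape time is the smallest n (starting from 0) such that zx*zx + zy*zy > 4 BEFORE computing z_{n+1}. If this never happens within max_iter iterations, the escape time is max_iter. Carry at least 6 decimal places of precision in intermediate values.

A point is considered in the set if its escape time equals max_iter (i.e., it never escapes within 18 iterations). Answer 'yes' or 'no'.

z_0 = 0 + 0i, c = -0.6260 + 0.3010i
Iter 1: z = -0.6260 + 0.3010i, |z|^2 = 0.4825
Iter 2: z = -0.3247 + -0.0759i, |z|^2 = 0.1112
Iter 3: z = -0.5263 + 0.3503i, |z|^2 = 0.3997
Iter 4: z = -0.4717 + -0.0677i, |z|^2 = 0.2271
Iter 5: z = -0.4081 + 0.3649i, |z|^2 = 0.2997
Iter 6: z = -0.5926 + 0.0032i, |z|^2 = 0.3512
Iter 7: z = -0.2749 + 0.2972i, |z|^2 = 0.1639
Iter 8: z = -0.6388 + 0.1376i, |z|^2 = 0.4270
Iter 9: z = -0.2369 + 0.1252i, |z|^2 = 0.0718
Iter 10: z = -0.5855 + 0.2417i, |z|^2 = 0.4013
Iter 11: z = -0.3415 + 0.0180i, |z|^2 = 0.1170
Iter 12: z = -0.5097 + 0.2887i, |z|^2 = 0.3431
Iter 13: z = -0.4496 + 0.0067i, |z|^2 = 0.2022
Iter 14: z = -0.4239 + 0.2950i, |z|^2 = 0.2667
Iter 15: z = -0.5333 + 0.0509i, |z|^2 = 0.2870
Iter 16: z = -0.3442 + 0.2467i, |z|^2 = 0.1793
Iter 17: z = -0.5684 + 0.1312i, |z|^2 = 0.3403
Did not escape in 18 iterations → in set

Answer: yes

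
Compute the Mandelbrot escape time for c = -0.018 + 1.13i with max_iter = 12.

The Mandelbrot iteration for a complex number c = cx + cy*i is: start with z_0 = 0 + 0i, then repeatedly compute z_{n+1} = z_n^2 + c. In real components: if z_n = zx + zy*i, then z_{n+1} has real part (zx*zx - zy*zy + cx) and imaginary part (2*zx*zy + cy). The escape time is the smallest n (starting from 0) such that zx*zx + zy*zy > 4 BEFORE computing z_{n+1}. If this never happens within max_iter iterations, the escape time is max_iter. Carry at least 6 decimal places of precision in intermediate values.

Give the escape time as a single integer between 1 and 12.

z_0 = 0 + 0i, c = -0.0180 + 1.1300i
Iter 1: z = -0.0180 + 1.1300i, |z|^2 = 1.2772
Iter 2: z = -1.2946 + 1.0893i, |z|^2 = 2.8625
Iter 3: z = 0.4713 + -1.6904i, |z|^2 = 3.0796
Iter 4: z = -2.6534 + -0.4634i, |z|^2 = 7.2551
Escaped at iteration 4

Answer: 4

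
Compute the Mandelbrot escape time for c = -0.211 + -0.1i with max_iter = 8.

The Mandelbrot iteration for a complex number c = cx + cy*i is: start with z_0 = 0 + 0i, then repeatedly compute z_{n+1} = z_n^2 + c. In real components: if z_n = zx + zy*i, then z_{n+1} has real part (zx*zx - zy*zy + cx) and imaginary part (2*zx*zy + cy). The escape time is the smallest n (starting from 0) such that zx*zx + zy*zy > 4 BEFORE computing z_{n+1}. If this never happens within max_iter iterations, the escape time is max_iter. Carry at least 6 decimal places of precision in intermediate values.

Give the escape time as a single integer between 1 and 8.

Answer: 8

Derivation:
z_0 = 0 + 0i, c = -0.2110 + -0.1000i
Iter 1: z = -0.2110 + -0.1000i, |z|^2 = 0.0545
Iter 2: z = -0.1765 + -0.0578i, |z|^2 = 0.0345
Iter 3: z = -0.1832 + -0.0796i, |z|^2 = 0.0399
Iter 4: z = -0.1838 + -0.0708i, |z|^2 = 0.0388
Iter 5: z = -0.1822 + -0.0740i, |z|^2 = 0.0387
Iter 6: z = -0.1833 + -0.0730i, |z|^2 = 0.0389
Iter 7: z = -0.1828 + -0.0732i, |z|^2 = 0.0388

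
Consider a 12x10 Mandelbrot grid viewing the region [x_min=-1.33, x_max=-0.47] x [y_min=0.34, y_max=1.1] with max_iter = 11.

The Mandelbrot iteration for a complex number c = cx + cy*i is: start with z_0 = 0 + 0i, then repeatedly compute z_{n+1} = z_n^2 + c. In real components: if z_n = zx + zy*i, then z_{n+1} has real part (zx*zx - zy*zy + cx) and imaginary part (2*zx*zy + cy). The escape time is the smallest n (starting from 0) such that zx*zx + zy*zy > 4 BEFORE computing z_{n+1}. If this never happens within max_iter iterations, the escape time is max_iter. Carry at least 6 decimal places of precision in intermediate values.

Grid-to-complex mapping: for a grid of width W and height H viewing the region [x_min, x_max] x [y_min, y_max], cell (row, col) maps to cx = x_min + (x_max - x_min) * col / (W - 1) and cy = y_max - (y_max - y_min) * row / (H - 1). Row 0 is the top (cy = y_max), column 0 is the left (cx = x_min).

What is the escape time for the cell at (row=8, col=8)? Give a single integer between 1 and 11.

z_0 = 0 + 0i, c = -0.7045 + 0.4244i
Iter 1: z = -0.7045 + 0.4244i, |z|^2 = 0.6765
Iter 2: z = -0.3883 + -0.1736i, |z|^2 = 0.1809
Iter 3: z = -0.5839 + 0.5593i, |z|^2 = 0.6538
Iter 4: z = -0.6764 + -0.2287i, |z|^2 = 0.5098
Iter 5: z = -0.2993 + 0.7338i, |z|^2 = 0.6281
Iter 6: z = -1.1535 + -0.0149i, |z|^2 = 1.3307
Iter 7: z = 0.6258 + 0.4587i, |z|^2 = 0.6020
Iter 8: z = -0.5234 + 0.9986i, |z|^2 = 1.2711
Iter 9: z = -1.4277 + -0.6209i, |z|^2 = 2.4239
Iter 10: z = 0.9483 + 2.1974i, |z|^2 = 5.7279
Escaped at iteration 10

Answer: 10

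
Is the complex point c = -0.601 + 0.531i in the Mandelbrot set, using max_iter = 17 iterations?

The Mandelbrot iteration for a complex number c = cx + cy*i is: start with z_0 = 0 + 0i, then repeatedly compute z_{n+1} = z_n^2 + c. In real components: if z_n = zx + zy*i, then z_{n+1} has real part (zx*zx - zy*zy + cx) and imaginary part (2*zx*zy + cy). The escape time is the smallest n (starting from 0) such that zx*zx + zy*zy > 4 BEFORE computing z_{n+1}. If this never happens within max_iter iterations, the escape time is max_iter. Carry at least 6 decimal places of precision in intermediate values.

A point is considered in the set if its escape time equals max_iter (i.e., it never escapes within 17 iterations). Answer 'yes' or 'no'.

z_0 = 0 + 0i, c = -0.6010 + 0.5310i
Iter 1: z = -0.6010 + 0.5310i, |z|^2 = 0.6432
Iter 2: z = -0.5218 + -0.1073i, |z|^2 = 0.2837
Iter 3: z = -0.3403 + 0.6429i, |z|^2 = 0.5291
Iter 4: z = -0.8986 + 0.0935i, |z|^2 = 0.8162
Iter 5: z = 0.1977 + 0.3630i, |z|^2 = 0.1709
Iter 6: z = -0.6937 + 0.6745i, |z|^2 = 0.9363
Iter 7: z = -0.5748 + -0.4049i, |z|^2 = 0.4943
Iter 8: z = -0.4346 + 0.9964i, |z|^2 = 1.1817
Iter 9: z = -1.4050 + -0.3350i, |z|^2 = 2.0864
Iter 10: z = 1.2609 + 1.4725i, |z|^2 = 3.7580
Iter 11: z = -1.1793 + 4.2442i, |z|^2 = 19.4044
Escaped at iteration 11

Answer: no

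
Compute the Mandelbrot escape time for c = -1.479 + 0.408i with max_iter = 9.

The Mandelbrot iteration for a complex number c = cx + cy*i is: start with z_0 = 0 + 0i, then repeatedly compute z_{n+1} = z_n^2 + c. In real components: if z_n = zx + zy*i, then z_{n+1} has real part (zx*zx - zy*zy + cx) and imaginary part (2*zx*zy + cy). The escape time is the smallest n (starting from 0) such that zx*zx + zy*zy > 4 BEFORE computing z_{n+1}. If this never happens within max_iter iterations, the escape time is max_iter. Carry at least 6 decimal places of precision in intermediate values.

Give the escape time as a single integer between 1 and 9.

z_0 = 0 + 0i, c = -1.4790 + 0.4080i
Iter 1: z = -1.4790 + 0.4080i, |z|^2 = 2.3539
Iter 2: z = 0.5420 + -0.7989i, |z|^2 = 0.9319
Iter 3: z = -1.8234 + -0.4579i, |z|^2 = 3.5347
Iter 4: z = 1.6362 + 2.0780i, |z|^2 = 6.9955
Escaped at iteration 4

Answer: 4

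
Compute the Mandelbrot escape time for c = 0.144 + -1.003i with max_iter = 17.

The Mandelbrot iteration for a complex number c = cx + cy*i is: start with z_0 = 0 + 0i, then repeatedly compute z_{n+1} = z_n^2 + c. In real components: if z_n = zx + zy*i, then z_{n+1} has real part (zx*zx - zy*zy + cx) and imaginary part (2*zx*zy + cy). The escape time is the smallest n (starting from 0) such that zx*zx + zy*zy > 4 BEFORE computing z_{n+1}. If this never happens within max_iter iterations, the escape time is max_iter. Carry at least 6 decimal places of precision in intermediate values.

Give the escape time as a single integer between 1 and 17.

z_0 = 0 + 0i, c = 0.1440 + -1.0030i
Iter 1: z = 0.1440 + -1.0030i, |z|^2 = 1.0267
Iter 2: z = -0.8413 + -1.2919i, |z|^2 = 2.3767
Iter 3: z = -0.8172 + 1.1706i, |z|^2 = 2.0381
Iter 4: z = -0.5586 + -2.9162i, |z|^2 = 8.8162
Escaped at iteration 4

Answer: 4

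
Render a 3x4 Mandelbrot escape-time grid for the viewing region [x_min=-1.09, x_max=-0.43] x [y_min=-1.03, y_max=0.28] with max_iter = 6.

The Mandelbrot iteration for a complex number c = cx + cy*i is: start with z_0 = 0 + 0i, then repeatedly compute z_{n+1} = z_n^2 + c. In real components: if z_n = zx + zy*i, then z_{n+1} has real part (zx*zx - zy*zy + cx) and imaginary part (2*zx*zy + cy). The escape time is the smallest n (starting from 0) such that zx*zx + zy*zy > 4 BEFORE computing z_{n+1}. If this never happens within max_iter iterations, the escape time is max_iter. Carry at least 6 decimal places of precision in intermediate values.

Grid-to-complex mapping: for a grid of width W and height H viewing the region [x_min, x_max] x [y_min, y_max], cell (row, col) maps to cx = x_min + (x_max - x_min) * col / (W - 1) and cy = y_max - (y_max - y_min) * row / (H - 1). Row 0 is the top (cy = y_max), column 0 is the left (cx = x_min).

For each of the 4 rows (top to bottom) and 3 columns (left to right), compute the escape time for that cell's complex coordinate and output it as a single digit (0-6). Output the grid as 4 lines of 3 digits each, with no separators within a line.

Answer: 666
666
466
334

Derivation:
(row=0, col=0): c = -1.0900 + 0.2800i → escape time 6
(row=0, col=1): c = -0.7600 + 0.2800i → escape time 6
(row=0, col=2): c = -0.4300 + 0.2800i → escape time 6
(row=1, col=0): c = -1.0900 + -0.1567i → escape time 6
(row=1, col=1): c = -0.7600 + -0.1567i → escape time 6
(row=1, col=2): c = -0.4300 + -0.1567i → escape time 6
(row=2, col=0): c = -1.0900 + -0.5933i → escape time 4
(row=2, col=1): c = -0.7600 + -0.5933i → escape time 6
(row=2, col=2): c = -0.4300 + -0.5933i → escape time 6
(row=3, col=0): c = -1.0900 + -1.0300i → escape time 3
(row=3, col=1): c = -0.7600 + -1.0300i → escape time 3
(row=3, col=2): c = -0.4300 + -1.0300i → escape time 4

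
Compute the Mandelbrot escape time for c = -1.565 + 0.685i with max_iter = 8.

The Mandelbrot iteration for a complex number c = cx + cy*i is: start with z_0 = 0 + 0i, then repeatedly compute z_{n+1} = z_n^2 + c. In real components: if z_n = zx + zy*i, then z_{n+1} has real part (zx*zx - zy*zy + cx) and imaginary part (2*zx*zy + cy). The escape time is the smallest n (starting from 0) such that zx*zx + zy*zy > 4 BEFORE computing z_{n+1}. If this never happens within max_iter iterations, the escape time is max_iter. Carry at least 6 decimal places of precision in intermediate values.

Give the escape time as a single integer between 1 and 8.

Answer: 3

Derivation:
z_0 = 0 + 0i, c = -1.5650 + 0.6850i
Iter 1: z = -1.5650 + 0.6850i, |z|^2 = 2.9184
Iter 2: z = 0.4150 + -1.4590i, |z|^2 = 2.3011
Iter 3: z = -3.5216 + -0.5260i, |z|^2 = 12.6784
Escaped at iteration 3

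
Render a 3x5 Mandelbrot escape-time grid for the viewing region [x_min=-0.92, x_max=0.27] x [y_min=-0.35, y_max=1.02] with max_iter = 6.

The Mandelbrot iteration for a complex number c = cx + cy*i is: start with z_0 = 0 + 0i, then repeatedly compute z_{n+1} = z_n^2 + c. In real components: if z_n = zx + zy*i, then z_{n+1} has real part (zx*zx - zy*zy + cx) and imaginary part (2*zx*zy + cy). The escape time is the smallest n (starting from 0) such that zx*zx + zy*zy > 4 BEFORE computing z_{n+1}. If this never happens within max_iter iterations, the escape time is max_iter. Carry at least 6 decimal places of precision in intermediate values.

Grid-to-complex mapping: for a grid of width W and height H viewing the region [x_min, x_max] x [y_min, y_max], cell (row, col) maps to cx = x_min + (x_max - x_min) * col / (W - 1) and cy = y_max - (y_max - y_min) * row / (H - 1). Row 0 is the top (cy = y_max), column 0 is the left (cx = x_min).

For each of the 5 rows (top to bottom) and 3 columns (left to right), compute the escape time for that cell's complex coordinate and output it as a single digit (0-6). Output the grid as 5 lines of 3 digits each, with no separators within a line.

(row=0, col=0): c = -0.9200 + 1.0200i → escape time 3
(row=0, col=1): c = -0.3250 + 1.0200i → escape time 5
(row=0, col=2): c = 0.2700 + 1.0200i → escape time 3
(row=1, col=0): c = -0.9200 + 0.6775i → escape time 4
(row=1, col=1): c = -0.3250 + 0.6775i → escape time 6
(row=1, col=2): c = 0.2700 + 0.6775i → escape time 6
(row=2, col=0): c = -0.9200 + 0.3350i → escape time 6
(row=2, col=1): c = -0.3250 + 0.3350i → escape time 6
(row=2, col=2): c = 0.2700 + 0.3350i → escape time 6
(row=3, col=0): c = -0.9200 + -0.0075i → escape time 6
(row=3, col=1): c = -0.3250 + -0.0075i → escape time 6
(row=3, col=2): c = 0.2700 + -0.0075i → escape time 6
(row=4, col=0): c = -0.9200 + -0.3500i → escape time 6
(row=4, col=1): c = -0.3250 + -0.3500i → escape time 6
(row=4, col=2): c = 0.2700 + -0.3500i → escape time 6

Answer: 353
466
666
666
666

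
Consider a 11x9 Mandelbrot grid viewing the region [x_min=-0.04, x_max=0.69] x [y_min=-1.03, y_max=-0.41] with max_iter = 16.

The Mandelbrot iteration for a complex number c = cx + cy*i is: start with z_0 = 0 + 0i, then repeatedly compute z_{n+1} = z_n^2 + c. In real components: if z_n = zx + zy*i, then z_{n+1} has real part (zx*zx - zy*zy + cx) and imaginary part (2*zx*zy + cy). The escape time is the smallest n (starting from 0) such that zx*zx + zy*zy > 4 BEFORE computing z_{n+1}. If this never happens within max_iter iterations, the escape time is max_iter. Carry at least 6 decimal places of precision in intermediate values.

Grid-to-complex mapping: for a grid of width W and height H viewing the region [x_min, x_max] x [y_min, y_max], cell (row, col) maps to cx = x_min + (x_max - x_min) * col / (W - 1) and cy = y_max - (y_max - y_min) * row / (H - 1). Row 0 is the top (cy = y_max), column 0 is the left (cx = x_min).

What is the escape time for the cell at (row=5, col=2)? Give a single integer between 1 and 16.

z_0 = 0 + 0i, c = 0.1060 + -0.7975i
Iter 1: z = 0.1060 + -0.7975i, |z|^2 = 0.6472
Iter 2: z = -0.5188 + -0.9666i, |z|^2 = 1.2034
Iter 3: z = -0.5591 + 0.2054i, |z|^2 = 0.3548
Iter 4: z = 0.3765 + -1.0271i, |z|^2 = 1.1967
Iter 5: z = -0.8073 + -1.5709i, |z|^2 = 3.1193
Iter 6: z = -1.7099 + 1.7388i, |z|^2 = 5.9471
Escaped at iteration 6

Answer: 6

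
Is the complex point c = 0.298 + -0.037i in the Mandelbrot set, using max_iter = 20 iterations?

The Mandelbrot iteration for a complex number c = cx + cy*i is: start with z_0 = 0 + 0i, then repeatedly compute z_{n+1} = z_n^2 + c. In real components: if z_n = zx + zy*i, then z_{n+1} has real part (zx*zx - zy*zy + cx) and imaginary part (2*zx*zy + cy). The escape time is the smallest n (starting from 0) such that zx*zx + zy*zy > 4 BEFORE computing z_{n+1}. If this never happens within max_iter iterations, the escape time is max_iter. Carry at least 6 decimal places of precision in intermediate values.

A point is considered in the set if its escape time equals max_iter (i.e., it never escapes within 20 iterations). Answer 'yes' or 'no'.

z_0 = 0 + 0i, c = 0.2980 + -0.0370i
Iter 1: z = 0.2980 + -0.0370i, |z|^2 = 0.0902
Iter 2: z = 0.3854 + -0.0591i, |z|^2 = 0.1520
Iter 3: z = 0.4431 + -0.0825i, |z|^2 = 0.2031
Iter 4: z = 0.4875 + -0.1101i, |z|^2 = 0.2498
Iter 5: z = 0.5235 + -0.1444i, |z|^2 = 0.2949
Iter 6: z = 0.5512 + -0.1882i, |z|^2 = 0.3393
Iter 7: z = 0.5665 + -0.2445i, |z|^2 = 0.3806
Iter 8: z = 0.5591 + -0.3139i, |z|^2 = 0.4112
Iter 9: z = 0.5121 + -0.3881i, |z|^2 = 0.4128
Iter 10: z = 0.4096 + -0.4344i, |z|^2 = 0.3565
Iter 11: z = 0.2771 + -0.3929i, |z|^2 = 0.2311
Iter 12: z = 0.2204 + -0.2547i, |z|^2 = 0.1134
Iter 13: z = 0.2817 + -0.1493i, |z|^2 = 0.1016
Iter 14: z = 0.3551 + -0.1211i, |z|^2 = 0.1407
Iter 15: z = 0.4094 + -0.1230i, |z|^2 = 0.1827
Iter 16: z = 0.4505 + -0.1377i, |z|^2 = 0.2219
Iter 17: z = 0.4820 + -0.1611i, |z|^2 = 0.2582
Iter 18: z = 0.5044 + -0.1923i, |z|^2 = 0.2913
Iter 19: z = 0.5154 + -0.2309i, |z|^2 = 0.3190
Did not escape in 20 iterations → in set

Answer: yes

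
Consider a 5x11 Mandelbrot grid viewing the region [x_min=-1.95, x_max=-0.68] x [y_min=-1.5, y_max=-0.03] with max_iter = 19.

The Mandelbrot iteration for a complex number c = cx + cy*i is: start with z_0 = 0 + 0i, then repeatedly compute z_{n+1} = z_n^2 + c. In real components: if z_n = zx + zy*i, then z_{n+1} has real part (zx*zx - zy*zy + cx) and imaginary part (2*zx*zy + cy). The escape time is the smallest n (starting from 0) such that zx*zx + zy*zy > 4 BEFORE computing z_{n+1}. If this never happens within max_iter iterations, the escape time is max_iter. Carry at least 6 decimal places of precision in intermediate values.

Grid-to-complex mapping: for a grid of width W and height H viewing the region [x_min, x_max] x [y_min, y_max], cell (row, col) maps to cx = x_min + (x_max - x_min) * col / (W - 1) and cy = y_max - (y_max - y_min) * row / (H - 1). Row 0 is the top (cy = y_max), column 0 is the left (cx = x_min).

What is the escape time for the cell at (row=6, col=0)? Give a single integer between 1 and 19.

z_0 = 0 + 0i, c = -1.9500 + -0.9120i
Iter 1: z = -1.9500 + -0.9120i, |z|^2 = 4.6342
Escaped at iteration 1

Answer: 1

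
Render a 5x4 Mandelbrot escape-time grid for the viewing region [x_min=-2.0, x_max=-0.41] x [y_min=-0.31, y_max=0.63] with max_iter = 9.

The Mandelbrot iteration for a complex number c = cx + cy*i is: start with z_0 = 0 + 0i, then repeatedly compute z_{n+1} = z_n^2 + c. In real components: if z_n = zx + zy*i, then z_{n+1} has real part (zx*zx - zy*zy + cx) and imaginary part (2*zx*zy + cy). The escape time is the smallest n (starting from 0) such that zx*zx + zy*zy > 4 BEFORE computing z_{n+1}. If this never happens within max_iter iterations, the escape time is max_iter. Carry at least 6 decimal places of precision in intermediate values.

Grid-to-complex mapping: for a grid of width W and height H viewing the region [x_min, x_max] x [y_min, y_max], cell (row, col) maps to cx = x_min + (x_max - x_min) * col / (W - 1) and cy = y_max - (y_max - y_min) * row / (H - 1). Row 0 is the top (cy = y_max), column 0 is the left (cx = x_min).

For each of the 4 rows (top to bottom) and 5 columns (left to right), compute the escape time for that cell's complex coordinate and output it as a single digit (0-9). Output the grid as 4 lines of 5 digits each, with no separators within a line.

Answer: 13359
14999
19999
14999

Derivation:
(row=0, col=0): c = -2.0000 + 0.6300i → escape time 1
(row=0, col=1): c = -1.6025 + 0.6300i → escape time 3
(row=0, col=2): c = -1.2050 + 0.6300i → escape time 3
(row=0, col=3): c = -0.8075 + 0.6300i → escape time 5
(row=0, col=4): c = -0.4100 + 0.6300i → escape time 9
(row=1, col=0): c = -2.0000 + 0.3167i → escape time 1
(row=1, col=1): c = -1.6025 + 0.3167i → escape time 4
(row=1, col=2): c = -1.2050 + 0.3167i → escape time 9
(row=1, col=3): c = -0.8075 + 0.3167i → escape time 9
(row=1, col=4): c = -0.4100 + 0.3167i → escape time 9
(row=2, col=0): c = -2.0000 + 0.0033i → escape time 1
(row=2, col=1): c = -1.6025 + 0.0033i → escape time 9
(row=2, col=2): c = -1.2050 + 0.0033i → escape time 9
(row=2, col=3): c = -0.8075 + 0.0033i → escape time 9
(row=2, col=4): c = -0.4100 + 0.0033i → escape time 9
(row=3, col=0): c = -2.0000 + -0.3100i → escape time 1
(row=3, col=1): c = -1.6025 + -0.3100i → escape time 4
(row=3, col=2): c = -1.2050 + -0.3100i → escape time 9
(row=3, col=3): c = -0.8075 + -0.3100i → escape time 9
(row=3, col=4): c = -0.4100 + -0.3100i → escape time 9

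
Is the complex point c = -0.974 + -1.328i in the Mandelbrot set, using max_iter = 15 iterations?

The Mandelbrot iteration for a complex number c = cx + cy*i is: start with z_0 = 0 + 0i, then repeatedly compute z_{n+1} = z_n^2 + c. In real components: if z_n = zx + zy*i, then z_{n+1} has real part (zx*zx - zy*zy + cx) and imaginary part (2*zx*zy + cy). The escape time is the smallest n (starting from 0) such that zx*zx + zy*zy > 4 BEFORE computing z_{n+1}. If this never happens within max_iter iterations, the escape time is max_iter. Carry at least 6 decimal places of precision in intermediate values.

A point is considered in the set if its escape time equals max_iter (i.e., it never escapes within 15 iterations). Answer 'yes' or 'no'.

Answer: no

Derivation:
z_0 = 0 + 0i, c = -0.9740 + -1.3280i
Iter 1: z = -0.9740 + -1.3280i, |z|^2 = 2.7123
Iter 2: z = -1.7889 + 1.2589i, |z|^2 = 4.7851
Escaped at iteration 2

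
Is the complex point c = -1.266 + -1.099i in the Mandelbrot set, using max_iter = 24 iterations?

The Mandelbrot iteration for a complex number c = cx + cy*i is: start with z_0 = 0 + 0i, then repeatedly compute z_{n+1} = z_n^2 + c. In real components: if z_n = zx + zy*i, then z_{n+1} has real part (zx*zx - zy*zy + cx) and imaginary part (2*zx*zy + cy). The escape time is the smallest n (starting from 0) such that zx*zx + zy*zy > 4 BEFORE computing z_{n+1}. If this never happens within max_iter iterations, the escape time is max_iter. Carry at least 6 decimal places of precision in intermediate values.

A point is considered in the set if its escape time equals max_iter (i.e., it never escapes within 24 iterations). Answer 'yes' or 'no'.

z_0 = 0 + 0i, c = -1.2660 + -1.0990i
Iter 1: z = -1.2660 + -1.0990i, |z|^2 = 2.8106
Iter 2: z = -0.8710 + 1.6837i, |z|^2 = 3.5935
Iter 3: z = -3.3420 + -4.0321i, |z|^2 = 27.4269
Escaped at iteration 3

Answer: no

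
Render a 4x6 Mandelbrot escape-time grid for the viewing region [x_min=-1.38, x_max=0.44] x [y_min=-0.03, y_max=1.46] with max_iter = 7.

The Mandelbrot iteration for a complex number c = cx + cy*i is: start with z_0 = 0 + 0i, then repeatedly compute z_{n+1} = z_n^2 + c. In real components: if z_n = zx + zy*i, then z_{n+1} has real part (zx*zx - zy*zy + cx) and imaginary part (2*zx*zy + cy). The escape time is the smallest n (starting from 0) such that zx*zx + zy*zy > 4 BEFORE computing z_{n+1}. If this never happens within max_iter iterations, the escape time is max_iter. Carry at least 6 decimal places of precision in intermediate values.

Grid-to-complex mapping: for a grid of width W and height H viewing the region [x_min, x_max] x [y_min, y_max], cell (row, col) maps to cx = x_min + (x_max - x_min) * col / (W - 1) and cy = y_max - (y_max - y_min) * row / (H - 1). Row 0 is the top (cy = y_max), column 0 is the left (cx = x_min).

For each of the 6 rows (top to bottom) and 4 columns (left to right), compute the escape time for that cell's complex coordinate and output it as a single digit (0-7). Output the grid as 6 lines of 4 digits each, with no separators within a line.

Answer: 1222
2342
3473
3676
6777
7776

Derivation:
(row=0, col=0): c = -1.3800 + 1.4600i → escape time 1
(row=0, col=1): c = -0.7733 + 1.4600i → escape time 2
(row=0, col=2): c = -0.1667 + 1.4600i → escape time 2
(row=0, col=3): c = 0.4400 + 1.4600i → escape time 2
(row=1, col=0): c = -1.3800 + 1.1620i → escape time 2
(row=1, col=1): c = -0.7733 + 1.1620i → escape time 3
(row=1, col=2): c = -0.1667 + 1.1620i → escape time 4
(row=1, col=3): c = 0.4400 + 1.1620i → escape time 2
(row=2, col=0): c = -1.3800 + 0.8640i → escape time 3
(row=2, col=1): c = -0.7733 + 0.8640i → escape time 4
(row=2, col=2): c = -0.1667 + 0.8640i → escape time 7
(row=2, col=3): c = 0.4400 + 0.8640i → escape time 3
(row=3, col=0): c = -1.3800 + 0.5660i → escape time 3
(row=3, col=1): c = -0.7733 + 0.5660i → escape time 6
(row=3, col=2): c = -0.1667 + 0.5660i → escape time 7
(row=3, col=3): c = 0.4400 + 0.5660i → escape time 6
(row=4, col=0): c = -1.3800 + 0.2680i → escape time 6
(row=4, col=1): c = -0.7733 + 0.2680i → escape time 7
(row=4, col=2): c = -0.1667 + 0.2680i → escape time 7
(row=4, col=3): c = 0.4400 + 0.2680i → escape time 7
(row=5, col=0): c = -1.3800 + -0.0300i → escape time 7
(row=5, col=1): c = -0.7733 + -0.0300i → escape time 7
(row=5, col=2): c = -0.1667 + -0.0300i → escape time 7
(row=5, col=3): c = 0.4400 + -0.0300i → escape time 6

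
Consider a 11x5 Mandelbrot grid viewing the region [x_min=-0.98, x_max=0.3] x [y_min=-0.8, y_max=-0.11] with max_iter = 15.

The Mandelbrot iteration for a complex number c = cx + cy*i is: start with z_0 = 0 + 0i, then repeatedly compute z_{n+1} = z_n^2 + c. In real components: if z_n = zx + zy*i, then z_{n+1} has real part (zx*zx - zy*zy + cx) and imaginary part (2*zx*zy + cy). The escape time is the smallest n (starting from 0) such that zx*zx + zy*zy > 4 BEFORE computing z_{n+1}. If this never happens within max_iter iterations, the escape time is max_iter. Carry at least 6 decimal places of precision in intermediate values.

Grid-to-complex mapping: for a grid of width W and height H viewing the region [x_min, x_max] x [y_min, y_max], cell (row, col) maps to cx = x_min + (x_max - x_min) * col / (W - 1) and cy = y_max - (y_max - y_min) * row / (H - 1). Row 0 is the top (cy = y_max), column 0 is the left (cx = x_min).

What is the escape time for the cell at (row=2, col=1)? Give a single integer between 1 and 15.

Answer: 6

Derivation:
z_0 = 0 + 0i, c = -0.8520 + -0.4550i
Iter 1: z = -0.8520 + -0.4550i, |z|^2 = 0.9329
Iter 2: z = -0.3331 + 0.3203i, |z|^2 = 0.2136
Iter 3: z = -0.8436 + -0.6684i, |z|^2 = 1.1585
Iter 4: z = -0.5871 + 0.6728i, |z|^2 = 0.7973
Iter 5: z = -0.9600 + -1.2449i, |z|^2 = 2.4715
Iter 6: z = -1.4802 + 1.9353i, |z|^2 = 5.9364
Escaped at iteration 6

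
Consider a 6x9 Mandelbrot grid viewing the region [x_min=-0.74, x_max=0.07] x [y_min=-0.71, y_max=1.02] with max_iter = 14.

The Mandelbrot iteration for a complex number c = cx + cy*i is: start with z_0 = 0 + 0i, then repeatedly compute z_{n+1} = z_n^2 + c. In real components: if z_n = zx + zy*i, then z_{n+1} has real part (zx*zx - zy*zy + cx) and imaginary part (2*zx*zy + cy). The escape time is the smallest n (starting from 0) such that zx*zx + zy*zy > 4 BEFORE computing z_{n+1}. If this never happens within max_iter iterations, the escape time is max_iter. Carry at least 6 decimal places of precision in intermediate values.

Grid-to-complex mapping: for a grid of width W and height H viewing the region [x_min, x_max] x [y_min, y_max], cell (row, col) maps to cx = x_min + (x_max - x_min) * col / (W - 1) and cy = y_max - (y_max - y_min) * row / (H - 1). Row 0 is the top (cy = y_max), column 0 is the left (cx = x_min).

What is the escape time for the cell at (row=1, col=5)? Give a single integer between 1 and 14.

z_0 = 0 + 0i, c = 0.0700 + 0.8037i
Iter 1: z = 0.0700 + 0.8037i, |z|^2 = 0.6509
Iter 2: z = -0.5711 + 0.9163i, |z|^2 = 1.1657
Iter 3: z = -0.4434 + -0.2428i, |z|^2 = 0.2556
Iter 4: z = 0.2076 + 1.0191i, |z|^2 = 1.0817
Iter 5: z = -0.9255 + 1.2269i, |z|^2 = 2.3618
Iter 6: z = -0.5789 + -1.4672i, |z|^2 = 2.4877
Iter 7: z = -1.7475 + 2.5023i, |z|^2 = 9.3155
Escaped at iteration 7

Answer: 7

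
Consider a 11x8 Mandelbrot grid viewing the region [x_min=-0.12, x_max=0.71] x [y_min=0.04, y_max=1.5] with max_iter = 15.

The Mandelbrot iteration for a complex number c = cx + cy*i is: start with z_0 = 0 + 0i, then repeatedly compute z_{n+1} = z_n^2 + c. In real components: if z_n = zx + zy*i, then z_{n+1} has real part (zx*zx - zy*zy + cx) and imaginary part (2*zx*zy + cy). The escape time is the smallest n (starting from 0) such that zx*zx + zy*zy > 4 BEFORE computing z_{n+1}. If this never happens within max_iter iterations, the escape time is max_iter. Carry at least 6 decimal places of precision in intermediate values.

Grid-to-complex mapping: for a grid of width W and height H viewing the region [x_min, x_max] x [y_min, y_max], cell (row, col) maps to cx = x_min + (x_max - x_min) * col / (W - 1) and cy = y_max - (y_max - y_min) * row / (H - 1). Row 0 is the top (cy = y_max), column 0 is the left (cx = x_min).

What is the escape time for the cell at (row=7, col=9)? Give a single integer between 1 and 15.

z_0 = 0 + 0i, c = 0.6270 + 0.0400i
Iter 1: z = 0.6270 + 0.0400i, |z|^2 = 0.3947
Iter 2: z = 1.0185 + 0.0902i, |z|^2 = 1.0455
Iter 3: z = 1.6563 + 0.2237i, |z|^2 = 2.7933
Iter 4: z = 3.3202 + 0.7809i, |z|^2 = 11.6336
Escaped at iteration 4

Answer: 4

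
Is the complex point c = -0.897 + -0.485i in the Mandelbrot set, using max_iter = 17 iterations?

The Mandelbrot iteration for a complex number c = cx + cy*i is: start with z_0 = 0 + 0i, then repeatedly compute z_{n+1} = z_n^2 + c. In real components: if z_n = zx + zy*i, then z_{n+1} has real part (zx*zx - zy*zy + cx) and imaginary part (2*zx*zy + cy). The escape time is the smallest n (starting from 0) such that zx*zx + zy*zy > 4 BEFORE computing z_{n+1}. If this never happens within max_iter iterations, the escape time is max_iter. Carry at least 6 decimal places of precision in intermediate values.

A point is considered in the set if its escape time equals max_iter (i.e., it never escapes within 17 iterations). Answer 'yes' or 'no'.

Answer: no

Derivation:
z_0 = 0 + 0i, c = -0.8970 + -0.4850i
Iter 1: z = -0.8970 + -0.4850i, |z|^2 = 1.0398
Iter 2: z = -0.3276 + 0.3851i, |z|^2 = 0.2556
Iter 3: z = -0.9380 + -0.7373i, |z|^2 = 1.4234
Iter 4: z = -0.5609 + 0.8982i, |z|^2 = 1.1213
Iter 5: z = -1.3891 + -1.4925i, |z|^2 = 4.1572
Escaped at iteration 5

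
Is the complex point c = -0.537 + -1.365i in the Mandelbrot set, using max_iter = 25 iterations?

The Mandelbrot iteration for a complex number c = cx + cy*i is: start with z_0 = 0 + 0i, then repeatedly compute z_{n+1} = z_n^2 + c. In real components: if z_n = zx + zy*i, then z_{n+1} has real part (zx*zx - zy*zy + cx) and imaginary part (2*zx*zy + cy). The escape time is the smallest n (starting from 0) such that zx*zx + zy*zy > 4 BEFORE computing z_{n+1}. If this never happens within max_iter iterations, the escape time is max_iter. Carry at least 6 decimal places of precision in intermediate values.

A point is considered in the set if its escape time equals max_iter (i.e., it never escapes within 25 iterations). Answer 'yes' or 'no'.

Answer: no

Derivation:
z_0 = 0 + 0i, c = -0.5370 + -1.3650i
Iter 1: z = -0.5370 + -1.3650i, |z|^2 = 2.1516
Iter 2: z = -2.1119 + 0.1010i, |z|^2 = 4.4701
Escaped at iteration 2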